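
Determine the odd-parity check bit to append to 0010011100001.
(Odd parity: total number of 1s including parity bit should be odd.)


Number of 1s in data: 5
Parity bit: 0

0


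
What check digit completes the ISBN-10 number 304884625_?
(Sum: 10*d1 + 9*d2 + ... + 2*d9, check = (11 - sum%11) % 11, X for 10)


Weighted sum: 226
226 mod 11 = 6

Check digit: 5


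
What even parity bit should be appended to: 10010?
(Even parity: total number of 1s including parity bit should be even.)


Number of 1s in data: 2
Parity bit: 0

0


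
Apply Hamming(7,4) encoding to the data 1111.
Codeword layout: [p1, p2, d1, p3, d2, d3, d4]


Parity bits: p1=1, p2=1, p3=1

1111111


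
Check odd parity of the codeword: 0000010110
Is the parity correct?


Number of 1s: 3

Yes, parity is correct (3 ones)


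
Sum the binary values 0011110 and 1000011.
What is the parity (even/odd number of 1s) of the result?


0011110 = 30
1000011 = 67
Sum = 97 = 1100001
1s count = 3

odd parity (3 ones in 1100001)


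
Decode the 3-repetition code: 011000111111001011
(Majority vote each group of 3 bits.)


Groups: 011, 000, 111, 111, 001, 011
Majority votes: 101101

101101


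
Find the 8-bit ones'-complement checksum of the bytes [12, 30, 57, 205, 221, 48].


Sum = 573 mod 256 = 61
Complement = 194

194


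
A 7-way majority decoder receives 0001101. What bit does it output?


Ones: 3 out of 7
Threshold: 4

0 (3/7 voted 1)


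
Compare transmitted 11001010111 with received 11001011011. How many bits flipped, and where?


XOR: 00000001100

2 error(s) at position(s): 7, 8


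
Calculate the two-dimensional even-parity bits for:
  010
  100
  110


Row parities: 110
Column parities: 000

Row P: 110, Col P: 000, Corner: 0


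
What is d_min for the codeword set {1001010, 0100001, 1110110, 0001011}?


Comparing all pairs, minimum distance: 2
Can detect 1 errors, correct 0 errors

2


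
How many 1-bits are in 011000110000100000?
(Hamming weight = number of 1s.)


Counting 1s in 011000110000100000

5


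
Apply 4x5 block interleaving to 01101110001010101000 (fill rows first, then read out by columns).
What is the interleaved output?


Matrix:
  01101
  11000
  10101
  01000
Read columns: 01101101101000001010

01101101101000001010


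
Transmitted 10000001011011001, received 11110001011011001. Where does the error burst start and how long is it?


XOR: 01110000000000000

Burst at position 1, length 3


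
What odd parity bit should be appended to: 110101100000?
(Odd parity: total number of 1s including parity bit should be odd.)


Number of 1s in data: 5
Parity bit: 0

0


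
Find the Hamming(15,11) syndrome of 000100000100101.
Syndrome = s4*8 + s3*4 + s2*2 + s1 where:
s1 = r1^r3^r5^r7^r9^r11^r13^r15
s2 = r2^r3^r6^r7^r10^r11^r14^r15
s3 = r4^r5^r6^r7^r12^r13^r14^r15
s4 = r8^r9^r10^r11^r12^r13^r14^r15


s1=0, s2=0, s3=1, s4=1

Syndrome = 12 (error at position 12)


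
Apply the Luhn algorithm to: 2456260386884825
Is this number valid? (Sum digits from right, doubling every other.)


Luhn sum = 81
81 mod 10 = 1

Invalid (Luhn sum mod 10 = 1)


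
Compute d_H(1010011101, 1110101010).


XOR: 0100110111
Count of 1s: 6

6


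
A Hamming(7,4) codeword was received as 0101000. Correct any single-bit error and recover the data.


Syndrome = 6: error at position 6

Data: 0010 (corrected bit 6)


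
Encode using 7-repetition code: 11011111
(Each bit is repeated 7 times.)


Each bit -> 7 copies

11111111111111000000011111111111111111111111111111111111


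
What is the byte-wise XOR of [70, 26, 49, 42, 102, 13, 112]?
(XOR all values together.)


XOR chain: 70 ^ 26 ^ 49 ^ 42 ^ 102 ^ 13 ^ 112 = 92

92


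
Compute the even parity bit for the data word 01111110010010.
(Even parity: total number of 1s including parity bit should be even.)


Number of 1s in data: 8
Parity bit: 0

0


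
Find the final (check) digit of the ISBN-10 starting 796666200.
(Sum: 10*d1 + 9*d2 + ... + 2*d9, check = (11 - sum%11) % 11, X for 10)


Weighted sum: 315
315 mod 11 = 7

Check digit: 4


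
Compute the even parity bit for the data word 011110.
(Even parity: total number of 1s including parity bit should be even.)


Number of 1s in data: 4
Parity bit: 0

0


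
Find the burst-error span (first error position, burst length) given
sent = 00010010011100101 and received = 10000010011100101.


XOR: 10010000000000000

Burst at position 0, length 4


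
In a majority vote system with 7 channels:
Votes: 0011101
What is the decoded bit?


Ones: 4 out of 7
Threshold: 4

1 (4/7 voted 1)


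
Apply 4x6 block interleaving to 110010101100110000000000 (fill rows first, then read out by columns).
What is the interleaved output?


Matrix:
  110010
  101100
  110000
  000000
Read columns: 111010100100010010000000

111010100100010010000000


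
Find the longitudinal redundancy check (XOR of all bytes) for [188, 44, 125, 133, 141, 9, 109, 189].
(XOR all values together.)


XOR chain: 188 ^ 44 ^ 125 ^ 133 ^ 141 ^ 9 ^ 109 ^ 189 = 60

60


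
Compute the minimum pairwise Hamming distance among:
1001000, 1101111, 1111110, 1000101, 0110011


Comparing all pairs, minimum distance: 2
Can detect 1 errors, correct 0 errors

2


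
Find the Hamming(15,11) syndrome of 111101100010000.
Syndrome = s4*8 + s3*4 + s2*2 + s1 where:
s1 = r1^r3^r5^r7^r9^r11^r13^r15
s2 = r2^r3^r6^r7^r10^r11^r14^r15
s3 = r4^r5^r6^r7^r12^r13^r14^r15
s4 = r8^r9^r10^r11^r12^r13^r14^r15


s1=0, s2=1, s3=1, s4=1

Syndrome = 14 (error at position 14)


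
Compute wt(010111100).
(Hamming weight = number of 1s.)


Counting 1s in 010111100

5


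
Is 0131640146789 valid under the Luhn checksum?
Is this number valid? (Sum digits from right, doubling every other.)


Luhn sum = 53
53 mod 10 = 3

Invalid (Luhn sum mod 10 = 3)


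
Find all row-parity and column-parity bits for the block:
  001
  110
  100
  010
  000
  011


Row parities: 101100
Column parities: 010

Row P: 101100, Col P: 010, Corner: 1


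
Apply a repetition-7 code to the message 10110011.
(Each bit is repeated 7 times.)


Each bit -> 7 copies

11111110000000111111111111110000000000000011111111111111


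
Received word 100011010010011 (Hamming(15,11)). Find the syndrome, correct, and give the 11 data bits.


Syndrome = 0: no error detected

Data: 01100010011 (no errors)


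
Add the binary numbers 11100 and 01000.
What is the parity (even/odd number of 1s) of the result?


11100 = 28
01000 = 8
Sum = 36 = 100100
1s count = 2

even parity (2 ones in 100100)


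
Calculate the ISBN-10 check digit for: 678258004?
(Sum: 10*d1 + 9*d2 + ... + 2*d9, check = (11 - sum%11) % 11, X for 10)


Weighted sum: 279
279 mod 11 = 4

Check digit: 7


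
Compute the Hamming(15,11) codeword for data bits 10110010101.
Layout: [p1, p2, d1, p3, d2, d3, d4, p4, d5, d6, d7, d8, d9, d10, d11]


Parity bits: p1=1, p2=1, p3=0, p4=1

111001110010101


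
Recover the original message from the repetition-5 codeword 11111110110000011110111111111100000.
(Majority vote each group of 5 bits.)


Groups: 11111, 11011, 00000, 11110, 11111, 11111, 00000
Majority votes: 1101110

1101110


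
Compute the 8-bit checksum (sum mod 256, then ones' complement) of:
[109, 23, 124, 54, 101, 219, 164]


Sum = 794 mod 256 = 26
Complement = 229

229


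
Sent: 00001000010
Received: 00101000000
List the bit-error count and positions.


XOR: 00100000010

2 error(s) at position(s): 2, 9


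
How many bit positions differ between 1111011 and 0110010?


XOR: 1001001
Count of 1s: 3

3


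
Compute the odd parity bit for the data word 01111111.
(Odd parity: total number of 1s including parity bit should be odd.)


Number of 1s in data: 7
Parity bit: 0

0


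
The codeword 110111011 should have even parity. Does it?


Number of 1s: 7

No, parity error (7 ones)


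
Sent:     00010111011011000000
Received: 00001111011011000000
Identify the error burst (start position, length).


XOR: 00011000000000000000

Burst at position 3, length 2


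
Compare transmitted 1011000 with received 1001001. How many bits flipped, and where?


XOR: 0010001

2 error(s) at position(s): 2, 6


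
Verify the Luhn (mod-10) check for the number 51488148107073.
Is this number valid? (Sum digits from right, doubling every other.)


Luhn sum = 57
57 mod 10 = 7

Invalid (Luhn sum mod 10 = 7)


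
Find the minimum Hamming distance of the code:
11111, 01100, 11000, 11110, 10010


Comparing all pairs, minimum distance: 1
Can detect 0 errors, correct 0 errors

1


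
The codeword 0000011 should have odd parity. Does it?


Number of 1s: 2

No, parity error (2 ones)


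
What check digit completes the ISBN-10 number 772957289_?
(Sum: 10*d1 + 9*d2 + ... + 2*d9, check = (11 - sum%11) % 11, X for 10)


Weighted sum: 327
327 mod 11 = 8

Check digit: 3


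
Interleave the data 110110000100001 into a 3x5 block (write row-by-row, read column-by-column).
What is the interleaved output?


Matrix:
  11011
  00001
  00001
Read columns: 100100000100111

100100000100111


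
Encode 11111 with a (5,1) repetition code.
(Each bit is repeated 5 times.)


Each bit -> 5 copies

1111111111111111111111111


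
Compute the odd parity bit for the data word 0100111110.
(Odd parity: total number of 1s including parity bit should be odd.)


Number of 1s in data: 6
Parity bit: 1

1


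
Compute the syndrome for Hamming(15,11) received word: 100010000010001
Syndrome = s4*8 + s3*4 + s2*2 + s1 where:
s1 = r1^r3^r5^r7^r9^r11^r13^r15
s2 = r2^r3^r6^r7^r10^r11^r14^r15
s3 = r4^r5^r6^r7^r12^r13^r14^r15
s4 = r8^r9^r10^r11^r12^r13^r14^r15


s1=0, s2=0, s3=0, s4=0

Syndrome = 0 (no error)


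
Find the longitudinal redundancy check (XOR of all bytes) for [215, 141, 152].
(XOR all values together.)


XOR chain: 215 ^ 141 ^ 152 = 194

194


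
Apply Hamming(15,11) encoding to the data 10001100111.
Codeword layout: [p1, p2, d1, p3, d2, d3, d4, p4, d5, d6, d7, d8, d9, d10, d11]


Parity bits: p1=0, p2=0, p3=1, p4=1

001100011100111


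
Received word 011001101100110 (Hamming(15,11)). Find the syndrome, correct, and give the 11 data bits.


Syndrome = 0: no error detected

Data: 10111100110 (no errors)


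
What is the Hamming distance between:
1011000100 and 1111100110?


XOR: 0100100010
Count of 1s: 3

3


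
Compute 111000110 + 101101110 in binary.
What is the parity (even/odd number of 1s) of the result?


111000110 = 454
101101110 = 366
Sum = 820 = 1100110100
1s count = 5

odd parity (5 ones in 1100110100)


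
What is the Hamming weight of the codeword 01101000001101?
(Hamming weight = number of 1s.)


Counting 1s in 01101000001101

6


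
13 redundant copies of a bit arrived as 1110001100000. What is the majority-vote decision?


Ones: 5 out of 13
Threshold: 7

0 (5/13 voted 1)


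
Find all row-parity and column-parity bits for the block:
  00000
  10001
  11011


Row parities: 000
Column parities: 01010

Row P: 000, Col P: 01010, Corner: 0


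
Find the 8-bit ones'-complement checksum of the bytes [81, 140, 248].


Sum = 469 mod 256 = 213
Complement = 42

42


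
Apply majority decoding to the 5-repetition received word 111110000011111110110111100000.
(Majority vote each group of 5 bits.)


Groups: 11111, 00000, 11111, 11011, 01111, 00000
Majority votes: 101110

101110


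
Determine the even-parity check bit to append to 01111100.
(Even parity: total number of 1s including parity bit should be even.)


Number of 1s in data: 5
Parity bit: 1

1


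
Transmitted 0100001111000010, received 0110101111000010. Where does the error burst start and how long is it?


XOR: 0010100000000000

Burst at position 2, length 3


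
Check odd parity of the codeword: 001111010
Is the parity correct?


Number of 1s: 5

Yes, parity is correct (5 ones)


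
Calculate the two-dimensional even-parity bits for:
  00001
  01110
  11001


Row parities: 111
Column parities: 10110

Row P: 111, Col P: 10110, Corner: 1


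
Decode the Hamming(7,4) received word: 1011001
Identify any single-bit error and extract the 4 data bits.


Syndrome = 1: error at position 1

Data: 1001 (corrected bit 1)


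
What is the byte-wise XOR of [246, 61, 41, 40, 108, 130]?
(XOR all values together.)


XOR chain: 246 ^ 61 ^ 41 ^ 40 ^ 108 ^ 130 = 36

36


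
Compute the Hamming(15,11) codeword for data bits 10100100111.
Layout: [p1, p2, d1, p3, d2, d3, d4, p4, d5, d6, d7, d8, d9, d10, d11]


Parity bits: p1=1, p2=1, p3=0, p4=0

111001000100111


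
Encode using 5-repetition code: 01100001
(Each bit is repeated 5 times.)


Each bit -> 5 copies

0000011111111110000000000000000000011111


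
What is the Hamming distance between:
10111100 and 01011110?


XOR: 11100010
Count of 1s: 4

4


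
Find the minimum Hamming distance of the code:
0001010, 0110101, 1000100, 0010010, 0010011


Comparing all pairs, minimum distance: 1
Can detect 0 errors, correct 0 errors

1


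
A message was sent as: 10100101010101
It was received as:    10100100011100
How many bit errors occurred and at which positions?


XOR: 00000001001001

3 error(s) at position(s): 7, 10, 13


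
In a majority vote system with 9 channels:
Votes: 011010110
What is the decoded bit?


Ones: 5 out of 9
Threshold: 5

1 (5/9 voted 1)


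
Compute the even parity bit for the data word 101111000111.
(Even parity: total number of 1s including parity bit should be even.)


Number of 1s in data: 8
Parity bit: 0

0


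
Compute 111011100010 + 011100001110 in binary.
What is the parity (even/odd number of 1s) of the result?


111011100010 = 3810
011100001110 = 1806
Sum = 5616 = 1010111110000
1s count = 7

odd parity (7 ones in 1010111110000)


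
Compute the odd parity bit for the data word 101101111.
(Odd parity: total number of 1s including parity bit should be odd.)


Number of 1s in data: 7
Parity bit: 0

0


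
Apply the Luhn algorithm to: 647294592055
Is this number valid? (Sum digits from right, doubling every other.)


Luhn sum = 47
47 mod 10 = 7

Invalid (Luhn sum mod 10 = 7)


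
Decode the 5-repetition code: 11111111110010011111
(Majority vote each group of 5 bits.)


Groups: 11111, 11111, 00100, 11111
Majority votes: 1101

1101


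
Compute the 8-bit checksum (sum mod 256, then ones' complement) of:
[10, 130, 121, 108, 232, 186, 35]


Sum = 822 mod 256 = 54
Complement = 201

201


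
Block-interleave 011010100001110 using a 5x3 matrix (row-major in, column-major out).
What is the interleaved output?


Matrix:
  011
  010
  100
  001
  110
Read columns: 001011100110010

001011100110010


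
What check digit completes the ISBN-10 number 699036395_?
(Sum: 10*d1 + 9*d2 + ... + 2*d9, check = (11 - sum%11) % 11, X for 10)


Weighted sum: 310
310 mod 11 = 2

Check digit: 9


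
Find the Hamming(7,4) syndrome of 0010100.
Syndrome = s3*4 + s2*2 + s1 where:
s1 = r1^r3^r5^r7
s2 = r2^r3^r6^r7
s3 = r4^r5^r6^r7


s1=0, s2=1, s3=1

Syndrome = 6 (error at position 6)


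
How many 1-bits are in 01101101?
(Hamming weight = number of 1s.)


Counting 1s in 01101101

5


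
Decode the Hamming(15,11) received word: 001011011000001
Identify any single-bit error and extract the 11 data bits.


Syndrome = 14: error at position 14

Data: 11101000011 (corrected bit 14)


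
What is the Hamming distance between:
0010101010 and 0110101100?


XOR: 0100000110
Count of 1s: 3

3


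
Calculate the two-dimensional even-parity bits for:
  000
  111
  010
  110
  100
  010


Row parities: 011011
Column parities: 101

Row P: 011011, Col P: 101, Corner: 0


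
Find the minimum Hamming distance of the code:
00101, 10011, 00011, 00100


Comparing all pairs, minimum distance: 1
Can detect 0 errors, correct 0 errors

1


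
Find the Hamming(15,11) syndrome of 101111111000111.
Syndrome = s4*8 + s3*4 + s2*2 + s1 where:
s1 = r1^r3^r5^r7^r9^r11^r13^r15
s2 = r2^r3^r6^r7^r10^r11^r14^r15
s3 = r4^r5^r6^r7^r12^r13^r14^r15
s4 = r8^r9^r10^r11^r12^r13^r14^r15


s1=1, s2=1, s3=1, s4=1

Syndrome = 15 (error at position 15)


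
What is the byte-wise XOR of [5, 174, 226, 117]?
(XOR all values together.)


XOR chain: 5 ^ 174 ^ 226 ^ 117 = 60

60


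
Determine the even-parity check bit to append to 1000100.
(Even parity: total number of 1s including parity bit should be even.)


Number of 1s in data: 2
Parity bit: 0

0


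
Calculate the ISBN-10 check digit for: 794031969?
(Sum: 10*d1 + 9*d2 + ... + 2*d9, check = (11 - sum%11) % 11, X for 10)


Weighted sum: 278
278 mod 11 = 3

Check digit: 8


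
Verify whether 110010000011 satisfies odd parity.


Number of 1s: 5

Yes, parity is correct (5 ones)


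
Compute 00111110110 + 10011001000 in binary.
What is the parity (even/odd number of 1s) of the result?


00111110110 = 502
10011001000 = 1224
Sum = 1726 = 11010111110
1s count = 8

even parity (8 ones in 11010111110)


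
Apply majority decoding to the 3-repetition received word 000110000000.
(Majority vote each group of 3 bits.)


Groups: 000, 110, 000, 000
Majority votes: 0100

0100


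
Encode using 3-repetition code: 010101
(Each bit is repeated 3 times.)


Each bit -> 3 copies

000111000111000111


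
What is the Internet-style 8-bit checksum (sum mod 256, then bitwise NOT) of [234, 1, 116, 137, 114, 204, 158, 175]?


Sum = 1139 mod 256 = 115
Complement = 140

140


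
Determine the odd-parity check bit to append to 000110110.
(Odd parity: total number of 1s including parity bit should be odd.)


Number of 1s in data: 4
Parity bit: 1

1


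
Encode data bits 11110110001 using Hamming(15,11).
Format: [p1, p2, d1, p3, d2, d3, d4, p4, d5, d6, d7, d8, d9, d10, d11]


Parity bits: p1=1, p2=0, p3=0, p4=1

101011110110001


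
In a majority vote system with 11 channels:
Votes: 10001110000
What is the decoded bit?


Ones: 4 out of 11
Threshold: 6

0 (4/11 voted 1)


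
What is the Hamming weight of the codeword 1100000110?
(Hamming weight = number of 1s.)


Counting 1s in 1100000110

4


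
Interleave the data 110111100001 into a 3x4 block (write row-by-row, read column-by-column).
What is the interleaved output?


Matrix:
  1101
  1110
  0001
Read columns: 110110010101

110110010101


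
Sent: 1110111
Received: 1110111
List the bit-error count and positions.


XOR: 0000000

0 errors (received matches sent)


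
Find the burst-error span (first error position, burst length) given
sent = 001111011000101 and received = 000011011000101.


XOR: 001100000000000

Burst at position 2, length 2


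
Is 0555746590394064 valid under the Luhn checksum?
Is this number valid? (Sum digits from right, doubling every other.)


Luhn sum = 67
67 mod 10 = 7

Invalid (Luhn sum mod 10 = 7)


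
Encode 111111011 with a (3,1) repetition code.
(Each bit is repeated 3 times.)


Each bit -> 3 copies

111111111111111111000111111


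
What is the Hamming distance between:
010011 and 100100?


XOR: 110111
Count of 1s: 5

5


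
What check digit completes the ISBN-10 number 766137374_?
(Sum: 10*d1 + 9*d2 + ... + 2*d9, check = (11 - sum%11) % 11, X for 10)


Weighted sum: 273
273 mod 11 = 9

Check digit: 2


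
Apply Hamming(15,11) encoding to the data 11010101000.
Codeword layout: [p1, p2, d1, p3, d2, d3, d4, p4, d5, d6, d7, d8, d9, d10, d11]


Parity bits: p1=1, p2=1, p3=1, p4=0

111110100101000


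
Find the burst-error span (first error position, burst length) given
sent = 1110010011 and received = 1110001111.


XOR: 0000011100

Burst at position 5, length 3


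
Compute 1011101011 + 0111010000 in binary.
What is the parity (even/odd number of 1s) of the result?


1011101011 = 747
0111010000 = 464
Sum = 1211 = 10010111011
1s count = 7

odd parity (7 ones in 10010111011)


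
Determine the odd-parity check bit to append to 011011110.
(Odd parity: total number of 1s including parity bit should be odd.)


Number of 1s in data: 6
Parity bit: 1

1


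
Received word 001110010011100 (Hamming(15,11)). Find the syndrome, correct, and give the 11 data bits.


Syndrome = 0: no error detected

Data: 11000011100 (no errors)


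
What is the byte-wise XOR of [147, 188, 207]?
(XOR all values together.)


XOR chain: 147 ^ 188 ^ 207 = 224

224


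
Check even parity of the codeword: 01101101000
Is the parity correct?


Number of 1s: 5

No, parity error (5 ones)


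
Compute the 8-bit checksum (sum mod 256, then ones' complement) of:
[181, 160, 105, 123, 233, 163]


Sum = 965 mod 256 = 197
Complement = 58

58


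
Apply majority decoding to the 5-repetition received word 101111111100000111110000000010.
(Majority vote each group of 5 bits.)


Groups: 10111, 11111, 00000, 11111, 00000, 00010
Majority votes: 110100

110100


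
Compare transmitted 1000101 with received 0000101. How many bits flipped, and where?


XOR: 1000000

1 error(s) at position(s): 0


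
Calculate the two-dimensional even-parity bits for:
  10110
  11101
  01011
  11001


Row parities: 1011
Column parities: 11001

Row P: 1011, Col P: 11001, Corner: 1


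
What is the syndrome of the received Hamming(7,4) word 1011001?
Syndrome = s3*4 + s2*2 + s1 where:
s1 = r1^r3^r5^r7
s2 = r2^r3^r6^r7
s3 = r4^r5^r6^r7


s1=1, s2=0, s3=0

Syndrome = 1 (error at position 1)


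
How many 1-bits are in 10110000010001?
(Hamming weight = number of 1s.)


Counting 1s in 10110000010001

5


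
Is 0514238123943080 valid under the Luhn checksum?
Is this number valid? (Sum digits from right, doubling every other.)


Luhn sum = 59
59 mod 10 = 9

Invalid (Luhn sum mod 10 = 9)


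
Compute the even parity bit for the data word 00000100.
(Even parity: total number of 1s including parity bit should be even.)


Number of 1s in data: 1
Parity bit: 1

1


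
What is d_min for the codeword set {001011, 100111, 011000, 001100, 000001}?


Comparing all pairs, minimum distance: 2
Can detect 1 errors, correct 0 errors

2


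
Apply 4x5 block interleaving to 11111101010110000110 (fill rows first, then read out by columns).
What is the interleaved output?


Matrix:
  11111
  10101
  01100
  00110
Read columns: 11001010111110011100

11001010111110011100


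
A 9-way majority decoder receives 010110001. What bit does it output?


Ones: 4 out of 9
Threshold: 5

0 (4/9 voted 1)


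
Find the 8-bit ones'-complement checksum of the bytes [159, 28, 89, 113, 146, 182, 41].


Sum = 758 mod 256 = 246
Complement = 9

9


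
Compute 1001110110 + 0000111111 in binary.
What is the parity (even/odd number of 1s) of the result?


1001110110 = 630
0000111111 = 63
Sum = 693 = 1010110101
1s count = 6

even parity (6 ones in 1010110101)


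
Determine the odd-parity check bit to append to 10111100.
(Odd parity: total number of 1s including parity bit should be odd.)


Number of 1s in data: 5
Parity bit: 0

0


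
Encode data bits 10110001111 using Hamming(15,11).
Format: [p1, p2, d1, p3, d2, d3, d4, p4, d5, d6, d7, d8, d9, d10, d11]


Parity bits: p1=0, p2=1, p3=0, p4=0

011001100001111


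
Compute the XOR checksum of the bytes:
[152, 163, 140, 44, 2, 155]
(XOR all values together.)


XOR chain: 152 ^ 163 ^ 140 ^ 44 ^ 2 ^ 155 = 2

2


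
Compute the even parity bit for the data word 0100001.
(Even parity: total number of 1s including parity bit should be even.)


Number of 1s in data: 2
Parity bit: 0

0


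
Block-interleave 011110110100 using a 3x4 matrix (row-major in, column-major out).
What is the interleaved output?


Matrix:
  0111
  1011
  0100
Read columns: 010101110110

010101110110


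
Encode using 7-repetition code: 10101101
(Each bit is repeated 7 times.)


Each bit -> 7 copies

11111110000000111111100000001111111111111100000001111111


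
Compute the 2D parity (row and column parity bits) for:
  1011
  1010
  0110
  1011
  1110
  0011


Row parities: 100110
Column parities: 0001

Row P: 100110, Col P: 0001, Corner: 1


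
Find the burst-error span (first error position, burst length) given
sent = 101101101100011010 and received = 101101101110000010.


XOR: 000000000010011000

Burst at position 10, length 5


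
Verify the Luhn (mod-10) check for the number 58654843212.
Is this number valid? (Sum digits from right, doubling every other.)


Luhn sum = 46
46 mod 10 = 6

Invalid (Luhn sum mod 10 = 6)


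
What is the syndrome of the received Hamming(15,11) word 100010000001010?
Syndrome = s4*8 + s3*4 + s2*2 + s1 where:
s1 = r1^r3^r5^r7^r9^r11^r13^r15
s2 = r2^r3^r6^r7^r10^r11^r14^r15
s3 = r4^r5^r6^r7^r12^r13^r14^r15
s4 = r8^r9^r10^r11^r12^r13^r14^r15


s1=0, s2=1, s3=1, s4=0

Syndrome = 6 (error at position 6)


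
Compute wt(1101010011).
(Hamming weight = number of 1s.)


Counting 1s in 1101010011

6


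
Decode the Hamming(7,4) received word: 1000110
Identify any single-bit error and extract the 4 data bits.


Syndrome = 2: error at position 2

Data: 0110 (corrected bit 2)


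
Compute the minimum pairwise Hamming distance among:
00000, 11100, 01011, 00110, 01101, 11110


Comparing all pairs, minimum distance: 1
Can detect 0 errors, correct 0 errors

1


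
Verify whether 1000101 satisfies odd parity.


Number of 1s: 3

Yes, parity is correct (3 ones)


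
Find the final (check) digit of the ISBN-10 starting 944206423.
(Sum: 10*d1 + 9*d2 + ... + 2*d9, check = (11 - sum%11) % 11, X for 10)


Weighted sum: 230
230 mod 11 = 10

Check digit: 1


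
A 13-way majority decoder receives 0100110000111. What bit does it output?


Ones: 6 out of 13
Threshold: 7

0 (6/13 voted 1)


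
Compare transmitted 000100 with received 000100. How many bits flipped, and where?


XOR: 000000

0 errors (received matches sent)


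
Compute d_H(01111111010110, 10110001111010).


XOR: 11001110101100
Count of 1s: 8

8


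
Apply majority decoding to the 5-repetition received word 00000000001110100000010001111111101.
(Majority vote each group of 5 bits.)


Groups: 00000, 00000, 11101, 00000, 01000, 11111, 11101
Majority votes: 0010011

0010011


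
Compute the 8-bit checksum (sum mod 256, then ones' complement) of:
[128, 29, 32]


Sum = 189 mod 256 = 189
Complement = 66

66


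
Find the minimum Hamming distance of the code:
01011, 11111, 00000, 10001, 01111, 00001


Comparing all pairs, minimum distance: 1
Can detect 0 errors, correct 0 errors

1


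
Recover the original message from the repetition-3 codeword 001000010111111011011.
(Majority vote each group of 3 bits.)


Groups: 001, 000, 010, 111, 111, 011, 011
Majority votes: 0001111

0001111


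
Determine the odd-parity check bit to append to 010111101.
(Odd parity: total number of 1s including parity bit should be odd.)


Number of 1s in data: 6
Parity bit: 1

1


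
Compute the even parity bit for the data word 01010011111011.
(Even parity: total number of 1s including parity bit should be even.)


Number of 1s in data: 9
Parity bit: 1

1


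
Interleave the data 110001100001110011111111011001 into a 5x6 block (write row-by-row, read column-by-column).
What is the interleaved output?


Matrix:
  110001
  100001
  110011
  111111
  011001
Read columns: 111101011100011000100011011111

111101011100011000100011011111


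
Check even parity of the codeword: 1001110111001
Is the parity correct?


Number of 1s: 8

Yes, parity is correct (8 ones)


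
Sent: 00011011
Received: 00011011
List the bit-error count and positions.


XOR: 00000000

0 errors (received matches sent)


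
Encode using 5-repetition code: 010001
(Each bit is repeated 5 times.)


Each bit -> 5 copies

000001111100000000000000011111


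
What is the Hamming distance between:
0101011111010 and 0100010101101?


XOR: 0001001010111
Count of 1s: 6

6


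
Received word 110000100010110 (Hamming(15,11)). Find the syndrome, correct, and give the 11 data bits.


Syndrome = 12: error at position 12

Data: 00010011110 (corrected bit 12)


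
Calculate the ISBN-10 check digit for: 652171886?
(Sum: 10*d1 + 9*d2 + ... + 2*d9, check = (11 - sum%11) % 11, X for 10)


Weighted sum: 243
243 mod 11 = 1

Check digit: X


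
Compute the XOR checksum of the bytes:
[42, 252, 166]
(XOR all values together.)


XOR chain: 42 ^ 252 ^ 166 = 112

112


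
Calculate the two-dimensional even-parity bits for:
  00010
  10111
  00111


Row parities: 101
Column parities: 10010

Row P: 101, Col P: 10010, Corner: 0


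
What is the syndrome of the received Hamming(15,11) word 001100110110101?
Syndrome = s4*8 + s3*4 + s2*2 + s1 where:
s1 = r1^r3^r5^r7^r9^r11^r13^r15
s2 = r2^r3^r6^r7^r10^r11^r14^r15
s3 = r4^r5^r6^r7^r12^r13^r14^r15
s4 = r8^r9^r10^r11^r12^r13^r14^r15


s1=1, s2=1, s3=0, s4=1

Syndrome = 11 (error at position 11)


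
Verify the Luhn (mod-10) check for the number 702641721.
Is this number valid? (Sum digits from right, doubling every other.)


Luhn sum = 30
30 mod 10 = 0

Valid (Luhn sum mod 10 = 0)


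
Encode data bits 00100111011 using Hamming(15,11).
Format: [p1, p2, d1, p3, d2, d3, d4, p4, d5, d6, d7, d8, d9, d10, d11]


Parity bits: p1=0, p2=1, p3=0, p4=1

010001010111011


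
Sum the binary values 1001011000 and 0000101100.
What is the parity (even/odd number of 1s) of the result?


1001011000 = 600
0000101100 = 44
Sum = 644 = 1010000100
1s count = 3

odd parity (3 ones in 1010000100)


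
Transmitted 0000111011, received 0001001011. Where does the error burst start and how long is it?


XOR: 0001110000

Burst at position 3, length 3


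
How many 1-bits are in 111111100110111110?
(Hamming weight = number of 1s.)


Counting 1s in 111111100110111110

14


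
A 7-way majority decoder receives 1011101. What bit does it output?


Ones: 5 out of 7
Threshold: 4

1 (5/7 voted 1)


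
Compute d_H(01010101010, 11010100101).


XOR: 10000001111
Count of 1s: 5

5


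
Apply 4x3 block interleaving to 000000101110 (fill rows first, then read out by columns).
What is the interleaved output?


Matrix:
  000
  000
  101
  110
Read columns: 001100010010

001100010010


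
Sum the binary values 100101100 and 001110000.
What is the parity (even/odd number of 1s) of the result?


100101100 = 300
001110000 = 112
Sum = 412 = 110011100
1s count = 5

odd parity (5 ones in 110011100)


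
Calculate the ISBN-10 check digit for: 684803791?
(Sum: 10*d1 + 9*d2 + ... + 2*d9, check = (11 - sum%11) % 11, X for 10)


Weighted sum: 292
292 mod 11 = 6

Check digit: 5


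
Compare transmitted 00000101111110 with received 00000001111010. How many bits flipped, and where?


XOR: 00000100000100

2 error(s) at position(s): 5, 11


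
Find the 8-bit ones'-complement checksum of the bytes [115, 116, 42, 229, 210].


Sum = 712 mod 256 = 200
Complement = 55

55


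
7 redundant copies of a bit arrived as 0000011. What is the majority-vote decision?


Ones: 2 out of 7
Threshold: 4

0 (2/7 voted 1)


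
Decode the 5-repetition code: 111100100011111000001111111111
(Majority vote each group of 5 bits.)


Groups: 11110, 01000, 11111, 00000, 11111, 11111
Majority votes: 101011

101011


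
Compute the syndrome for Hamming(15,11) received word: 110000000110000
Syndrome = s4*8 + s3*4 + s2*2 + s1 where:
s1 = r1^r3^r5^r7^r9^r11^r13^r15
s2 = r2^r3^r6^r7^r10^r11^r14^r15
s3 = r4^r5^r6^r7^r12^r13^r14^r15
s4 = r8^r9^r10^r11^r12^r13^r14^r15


s1=0, s2=1, s3=0, s4=0

Syndrome = 2 (error at position 2)


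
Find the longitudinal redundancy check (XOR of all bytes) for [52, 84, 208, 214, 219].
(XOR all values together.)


XOR chain: 52 ^ 84 ^ 208 ^ 214 ^ 219 = 189

189


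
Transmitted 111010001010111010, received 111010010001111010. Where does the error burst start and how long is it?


XOR: 000000011011000000

Burst at position 7, length 5


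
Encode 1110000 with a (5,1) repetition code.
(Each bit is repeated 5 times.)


Each bit -> 5 copies

11111111111111100000000000000000000


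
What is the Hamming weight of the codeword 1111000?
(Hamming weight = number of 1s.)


Counting 1s in 1111000

4


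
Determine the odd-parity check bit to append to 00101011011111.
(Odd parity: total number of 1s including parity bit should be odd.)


Number of 1s in data: 9
Parity bit: 0

0


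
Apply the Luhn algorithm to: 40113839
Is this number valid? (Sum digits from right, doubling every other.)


Luhn sum = 40
40 mod 10 = 0

Valid (Luhn sum mod 10 = 0)


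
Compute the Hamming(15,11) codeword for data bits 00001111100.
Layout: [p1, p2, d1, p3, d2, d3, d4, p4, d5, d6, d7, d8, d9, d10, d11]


Parity bits: p1=1, p2=0, p3=0, p4=1

100000011111100


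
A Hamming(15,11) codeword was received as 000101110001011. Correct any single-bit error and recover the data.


Syndrome = 0: no error detected

Data: 00110001011 (no errors)


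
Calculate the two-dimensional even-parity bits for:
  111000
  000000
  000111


Row parities: 101
Column parities: 111111

Row P: 101, Col P: 111111, Corner: 0


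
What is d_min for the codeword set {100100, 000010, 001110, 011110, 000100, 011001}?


Comparing all pairs, minimum distance: 1
Can detect 0 errors, correct 0 errors

1


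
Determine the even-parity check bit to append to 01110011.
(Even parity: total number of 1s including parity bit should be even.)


Number of 1s in data: 5
Parity bit: 1

1


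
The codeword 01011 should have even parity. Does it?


Number of 1s: 3

No, parity error (3 ones)


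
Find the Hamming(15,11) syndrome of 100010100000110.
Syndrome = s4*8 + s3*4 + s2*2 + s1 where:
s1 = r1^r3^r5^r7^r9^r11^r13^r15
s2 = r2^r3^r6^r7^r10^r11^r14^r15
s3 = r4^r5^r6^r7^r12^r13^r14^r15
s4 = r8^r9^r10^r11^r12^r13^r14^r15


s1=0, s2=0, s3=0, s4=0

Syndrome = 0 (no error)


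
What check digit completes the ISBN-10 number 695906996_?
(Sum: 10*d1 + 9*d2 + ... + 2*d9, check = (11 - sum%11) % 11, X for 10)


Weighted sum: 349
349 mod 11 = 8

Check digit: 3


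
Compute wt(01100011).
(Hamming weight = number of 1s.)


Counting 1s in 01100011

4


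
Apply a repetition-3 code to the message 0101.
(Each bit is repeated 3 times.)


Each bit -> 3 copies

000111000111


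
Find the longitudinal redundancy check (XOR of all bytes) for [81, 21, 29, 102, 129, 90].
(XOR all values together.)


XOR chain: 81 ^ 21 ^ 29 ^ 102 ^ 129 ^ 90 = 228

228


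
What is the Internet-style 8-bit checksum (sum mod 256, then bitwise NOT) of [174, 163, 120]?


Sum = 457 mod 256 = 201
Complement = 54

54


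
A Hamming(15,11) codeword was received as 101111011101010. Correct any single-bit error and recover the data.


Syndrome = 12: error at position 12

Data: 11101100010 (corrected bit 12)


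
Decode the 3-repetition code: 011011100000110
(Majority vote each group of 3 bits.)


Groups: 011, 011, 100, 000, 110
Majority votes: 11001

11001


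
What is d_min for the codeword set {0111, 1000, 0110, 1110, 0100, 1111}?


Comparing all pairs, minimum distance: 1
Can detect 0 errors, correct 0 errors

1


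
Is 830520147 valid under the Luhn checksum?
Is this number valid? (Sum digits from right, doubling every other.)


Luhn sum = 33
33 mod 10 = 3

Invalid (Luhn sum mod 10 = 3)


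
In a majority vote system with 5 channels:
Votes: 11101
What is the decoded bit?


Ones: 4 out of 5
Threshold: 3

1 (4/5 voted 1)


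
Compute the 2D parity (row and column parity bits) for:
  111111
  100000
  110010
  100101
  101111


Row parities: 01111
Column parities: 100111

Row P: 01111, Col P: 100111, Corner: 0


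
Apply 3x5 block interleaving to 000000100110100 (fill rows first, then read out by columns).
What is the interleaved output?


Matrix:
  00000
  01001
  10100
Read columns: 001010001000010

001010001000010


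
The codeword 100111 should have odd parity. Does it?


Number of 1s: 4

No, parity error (4 ones)


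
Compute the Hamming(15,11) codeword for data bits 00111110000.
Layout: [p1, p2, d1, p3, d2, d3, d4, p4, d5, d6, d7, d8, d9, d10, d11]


Parity bits: p1=1, p2=0, p3=0, p4=1

100001111110000


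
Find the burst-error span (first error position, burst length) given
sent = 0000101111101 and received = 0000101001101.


XOR: 0000000110000

Burst at position 7, length 2


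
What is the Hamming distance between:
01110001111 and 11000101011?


XOR: 10110100100
Count of 1s: 5

5


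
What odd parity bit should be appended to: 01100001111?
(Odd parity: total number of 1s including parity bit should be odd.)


Number of 1s in data: 6
Parity bit: 1

1


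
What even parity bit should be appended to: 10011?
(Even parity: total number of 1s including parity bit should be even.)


Number of 1s in data: 3
Parity bit: 1

1


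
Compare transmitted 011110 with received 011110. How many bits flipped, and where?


XOR: 000000

0 errors (received matches sent)


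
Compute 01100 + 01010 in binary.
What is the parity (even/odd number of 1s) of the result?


01100 = 12
01010 = 10
Sum = 22 = 10110
1s count = 3

odd parity (3 ones in 10110)


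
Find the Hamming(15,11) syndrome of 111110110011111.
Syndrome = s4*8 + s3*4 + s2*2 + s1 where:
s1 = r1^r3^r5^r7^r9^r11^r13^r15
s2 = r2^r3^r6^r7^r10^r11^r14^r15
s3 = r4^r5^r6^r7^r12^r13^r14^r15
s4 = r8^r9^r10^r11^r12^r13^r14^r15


s1=1, s2=0, s3=1, s4=0

Syndrome = 5 (error at position 5)


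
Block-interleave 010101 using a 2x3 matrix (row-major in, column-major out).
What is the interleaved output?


Matrix:
  010
  101
Read columns: 011001

011001


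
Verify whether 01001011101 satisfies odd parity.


Number of 1s: 6

No, parity error (6 ones)


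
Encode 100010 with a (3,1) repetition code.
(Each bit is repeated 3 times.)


Each bit -> 3 copies

111000000000111000


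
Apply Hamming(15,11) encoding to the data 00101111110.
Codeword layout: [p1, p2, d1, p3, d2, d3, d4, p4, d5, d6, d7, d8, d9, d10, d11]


Parity bits: p1=1, p2=0, p3=0, p4=0

100001001111110


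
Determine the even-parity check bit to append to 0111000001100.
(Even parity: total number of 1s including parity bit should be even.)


Number of 1s in data: 5
Parity bit: 1

1


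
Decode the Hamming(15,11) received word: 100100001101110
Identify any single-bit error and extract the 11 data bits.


Syndrome = 9: error at position 9

Data: 00000101110 (corrected bit 9)


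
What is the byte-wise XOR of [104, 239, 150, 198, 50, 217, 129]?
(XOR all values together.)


XOR chain: 104 ^ 239 ^ 150 ^ 198 ^ 50 ^ 217 ^ 129 = 189

189


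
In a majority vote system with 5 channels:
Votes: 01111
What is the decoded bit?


Ones: 4 out of 5
Threshold: 3

1 (4/5 voted 1)


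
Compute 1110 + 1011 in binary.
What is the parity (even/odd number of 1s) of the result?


1110 = 14
1011 = 11
Sum = 25 = 11001
1s count = 3

odd parity (3 ones in 11001)


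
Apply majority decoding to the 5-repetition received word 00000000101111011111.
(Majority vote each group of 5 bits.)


Groups: 00000, 00010, 11110, 11111
Majority votes: 0011

0011


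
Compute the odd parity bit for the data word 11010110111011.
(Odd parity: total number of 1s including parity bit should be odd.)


Number of 1s in data: 10
Parity bit: 1

1


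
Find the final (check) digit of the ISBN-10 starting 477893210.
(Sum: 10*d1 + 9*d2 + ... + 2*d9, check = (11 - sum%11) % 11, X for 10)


Weighted sum: 295
295 mod 11 = 9

Check digit: 2
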